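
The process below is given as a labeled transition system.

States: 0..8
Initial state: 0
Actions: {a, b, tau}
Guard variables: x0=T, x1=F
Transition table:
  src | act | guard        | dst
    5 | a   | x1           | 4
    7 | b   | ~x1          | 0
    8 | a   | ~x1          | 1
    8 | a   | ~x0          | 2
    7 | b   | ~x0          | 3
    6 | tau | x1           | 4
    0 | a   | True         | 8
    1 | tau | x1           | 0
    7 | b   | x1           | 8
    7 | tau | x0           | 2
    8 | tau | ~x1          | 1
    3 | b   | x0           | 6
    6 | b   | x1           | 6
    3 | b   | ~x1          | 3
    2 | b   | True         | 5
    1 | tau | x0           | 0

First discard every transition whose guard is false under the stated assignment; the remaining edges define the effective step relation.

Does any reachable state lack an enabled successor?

Reachable = {0,1,8}
  0: a→8  [deg 1]
  1: tau→0  [deg 1]
  8: a→1  tau→1  [deg 2]

Answer: DEADLOCK-FREE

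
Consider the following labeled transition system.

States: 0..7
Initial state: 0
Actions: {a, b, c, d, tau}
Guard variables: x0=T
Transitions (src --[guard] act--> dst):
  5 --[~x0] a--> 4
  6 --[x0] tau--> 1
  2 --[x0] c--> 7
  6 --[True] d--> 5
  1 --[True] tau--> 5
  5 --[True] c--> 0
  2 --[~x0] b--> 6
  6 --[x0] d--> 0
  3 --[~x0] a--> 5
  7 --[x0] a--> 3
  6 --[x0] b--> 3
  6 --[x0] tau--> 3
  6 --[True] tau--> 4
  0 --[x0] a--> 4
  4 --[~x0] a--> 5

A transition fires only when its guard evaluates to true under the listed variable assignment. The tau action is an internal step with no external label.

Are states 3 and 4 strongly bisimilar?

Bisimulation quotient by refinement:
  round 0: {{0,1,2,3,4,5,6,7}}
  round 1: {{0,7},{1},{2,5},{3,4},{6}}
Fixed point at round 2; 5 class(es).
3∈{3,4}, 4∈{3,4}

Answer: BISIMILAR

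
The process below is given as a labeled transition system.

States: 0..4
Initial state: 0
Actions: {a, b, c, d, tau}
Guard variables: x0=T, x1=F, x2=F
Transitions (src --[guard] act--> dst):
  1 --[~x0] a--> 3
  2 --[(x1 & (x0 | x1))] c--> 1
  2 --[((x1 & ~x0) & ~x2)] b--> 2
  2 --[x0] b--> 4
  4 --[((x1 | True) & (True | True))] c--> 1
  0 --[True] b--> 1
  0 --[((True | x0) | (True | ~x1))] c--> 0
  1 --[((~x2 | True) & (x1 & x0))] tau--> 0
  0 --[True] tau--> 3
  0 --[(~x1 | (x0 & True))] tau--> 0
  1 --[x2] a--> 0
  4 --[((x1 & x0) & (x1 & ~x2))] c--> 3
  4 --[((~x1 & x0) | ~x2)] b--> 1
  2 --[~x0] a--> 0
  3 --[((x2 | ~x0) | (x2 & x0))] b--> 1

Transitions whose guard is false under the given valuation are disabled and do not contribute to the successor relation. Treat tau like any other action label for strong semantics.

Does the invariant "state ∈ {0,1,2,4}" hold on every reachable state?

Answer: INVARIANT VIOLATED at state 3

Working:
Inv-set: {0,1,2,4}
Reachable = {0,1,3}
  0: ok
  1: ok
  3: VIOLATES
witness against invariant: tau → 3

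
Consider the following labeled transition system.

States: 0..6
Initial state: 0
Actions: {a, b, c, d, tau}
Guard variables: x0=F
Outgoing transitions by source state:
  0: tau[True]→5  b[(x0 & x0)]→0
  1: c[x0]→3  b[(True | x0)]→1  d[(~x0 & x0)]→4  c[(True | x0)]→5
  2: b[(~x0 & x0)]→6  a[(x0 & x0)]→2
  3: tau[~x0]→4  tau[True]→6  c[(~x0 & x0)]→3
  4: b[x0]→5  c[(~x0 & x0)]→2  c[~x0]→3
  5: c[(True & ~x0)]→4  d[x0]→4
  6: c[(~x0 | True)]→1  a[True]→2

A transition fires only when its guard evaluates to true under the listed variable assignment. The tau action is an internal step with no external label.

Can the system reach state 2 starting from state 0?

After dropping false guards: 9 live edges.
depth 0: {0}
depth 1: {5}  cumulative {0,5}
depth 2: {4}  cumulative {0,4,5}
depth 3: {3}  cumulative {0,3,4,5}
depth 4: {6}  cumulative {0,3,4,5,6}
depth 5: {1,2}  cumulative {0,1,2,3,4,5,6}
R = {0,1,2,3,4,5,6}
witness 2: tau·c·c·tau·a

Answer: REACHABLE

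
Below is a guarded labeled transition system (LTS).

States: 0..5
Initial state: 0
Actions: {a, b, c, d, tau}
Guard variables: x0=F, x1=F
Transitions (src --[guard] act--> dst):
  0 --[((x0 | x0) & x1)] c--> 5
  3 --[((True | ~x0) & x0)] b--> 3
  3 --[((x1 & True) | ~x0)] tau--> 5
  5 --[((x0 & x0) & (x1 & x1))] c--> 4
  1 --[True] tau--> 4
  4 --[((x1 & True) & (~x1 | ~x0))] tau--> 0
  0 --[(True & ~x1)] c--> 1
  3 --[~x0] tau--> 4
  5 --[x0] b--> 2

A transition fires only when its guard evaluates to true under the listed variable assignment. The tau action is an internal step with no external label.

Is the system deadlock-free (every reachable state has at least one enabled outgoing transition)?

R = {0,1,4}
  0: c→1  [deg 1]
  1: tau→4  [deg 1]
  4: ∅  [no exit]
witness 4: c·tau

Answer: DEADLOCK at state 4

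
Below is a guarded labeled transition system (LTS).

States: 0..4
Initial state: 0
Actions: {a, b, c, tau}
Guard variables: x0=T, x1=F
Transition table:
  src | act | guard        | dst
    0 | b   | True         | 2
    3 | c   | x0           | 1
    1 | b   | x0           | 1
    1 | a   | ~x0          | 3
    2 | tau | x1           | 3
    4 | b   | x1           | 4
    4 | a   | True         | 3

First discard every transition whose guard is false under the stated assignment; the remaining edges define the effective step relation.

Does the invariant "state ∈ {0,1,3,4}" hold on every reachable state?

Answer: INVARIANT VIOLATED at state 2

Trace:
Allowed set {0,1,3,4}
Reach set: {0,2}
  0: safe
  2: ✗ unsafe
witness against invariant: b → 2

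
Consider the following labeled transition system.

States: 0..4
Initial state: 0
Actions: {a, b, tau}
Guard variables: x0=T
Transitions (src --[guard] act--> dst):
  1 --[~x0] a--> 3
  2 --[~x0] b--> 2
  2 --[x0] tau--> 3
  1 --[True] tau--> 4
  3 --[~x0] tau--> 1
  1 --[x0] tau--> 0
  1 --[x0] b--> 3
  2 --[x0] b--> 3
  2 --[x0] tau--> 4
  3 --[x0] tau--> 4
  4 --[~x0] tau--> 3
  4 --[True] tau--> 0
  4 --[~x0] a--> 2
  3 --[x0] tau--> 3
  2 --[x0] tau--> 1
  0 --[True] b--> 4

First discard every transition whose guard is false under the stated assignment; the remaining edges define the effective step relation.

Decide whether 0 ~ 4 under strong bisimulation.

Answer: NOT BISIMILAR

Working:
Refine partition for ~:
  π0 = {{0,1,2,3,4}}
  π1 = {{0},{1,2},{3,4}}
  π2 = {{0},{1},{2},{3},{4}}
Fixed point at round 3; 5 class(es).
[0]={0}  [4]={4}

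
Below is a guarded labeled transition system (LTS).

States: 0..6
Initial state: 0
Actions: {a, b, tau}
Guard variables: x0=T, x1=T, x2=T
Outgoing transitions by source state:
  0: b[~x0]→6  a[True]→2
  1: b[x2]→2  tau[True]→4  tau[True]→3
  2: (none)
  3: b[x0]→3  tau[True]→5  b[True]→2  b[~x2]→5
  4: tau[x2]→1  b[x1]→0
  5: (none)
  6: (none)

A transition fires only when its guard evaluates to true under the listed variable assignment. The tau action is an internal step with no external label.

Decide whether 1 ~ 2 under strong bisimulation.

Compute ~ classes (split until stable):
  round 0: {{0,1,2,3,4,5,6}}
  round 1: {{0},{1,3,4},{2,5,6}}
  round 2: {{0},{1},{2,5,6},{3},{4}}
5 equivalence class(es) (converged in 3)
class of 1: {1}; class of 2: {2,5,6}

Answer: NOT BISIMILAR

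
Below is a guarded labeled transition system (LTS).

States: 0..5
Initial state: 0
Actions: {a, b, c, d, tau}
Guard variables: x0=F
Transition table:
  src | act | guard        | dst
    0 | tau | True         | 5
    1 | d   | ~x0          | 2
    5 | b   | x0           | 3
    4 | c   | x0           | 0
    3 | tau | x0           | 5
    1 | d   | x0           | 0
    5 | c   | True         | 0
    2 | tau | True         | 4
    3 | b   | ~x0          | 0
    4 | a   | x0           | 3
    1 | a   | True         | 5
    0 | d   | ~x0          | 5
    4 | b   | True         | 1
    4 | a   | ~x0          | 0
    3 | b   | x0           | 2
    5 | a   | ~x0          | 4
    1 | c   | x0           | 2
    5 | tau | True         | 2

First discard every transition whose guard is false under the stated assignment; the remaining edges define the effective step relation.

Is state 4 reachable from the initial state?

Answer: REACHABLE

Working:
Guard filter leaves 11 enabled edge(s).
depth 0: {0}
depth 1: {5}  now seen {0,5}
depth 2: {2,4}  now seen {0,2,4,5}
depth 3: {1}  now seen {0,1,2,4,5}
R = {0,1,2,4,5}
trace reaching 4: tau·a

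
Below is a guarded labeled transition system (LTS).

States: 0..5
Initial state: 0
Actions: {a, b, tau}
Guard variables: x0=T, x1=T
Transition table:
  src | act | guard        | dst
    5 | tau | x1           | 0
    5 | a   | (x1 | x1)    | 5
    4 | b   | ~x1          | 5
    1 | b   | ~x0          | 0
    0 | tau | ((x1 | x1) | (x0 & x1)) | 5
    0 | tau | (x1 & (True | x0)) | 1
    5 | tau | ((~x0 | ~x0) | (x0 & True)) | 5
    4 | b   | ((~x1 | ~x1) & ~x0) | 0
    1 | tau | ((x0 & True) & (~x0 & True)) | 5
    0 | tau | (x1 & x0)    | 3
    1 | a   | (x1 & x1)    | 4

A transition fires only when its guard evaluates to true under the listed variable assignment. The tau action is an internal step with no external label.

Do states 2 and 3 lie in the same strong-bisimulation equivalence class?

Compute ~ classes (split until stable):
  π0 = {{0,1,2,3,4,5}}
  π1 = {{0},{1},{2,3,4},{5}}
stable after 2 split(s): 4 block(s)
[2]={2,3,4}  [3]={2,3,4}

Answer: BISIMILAR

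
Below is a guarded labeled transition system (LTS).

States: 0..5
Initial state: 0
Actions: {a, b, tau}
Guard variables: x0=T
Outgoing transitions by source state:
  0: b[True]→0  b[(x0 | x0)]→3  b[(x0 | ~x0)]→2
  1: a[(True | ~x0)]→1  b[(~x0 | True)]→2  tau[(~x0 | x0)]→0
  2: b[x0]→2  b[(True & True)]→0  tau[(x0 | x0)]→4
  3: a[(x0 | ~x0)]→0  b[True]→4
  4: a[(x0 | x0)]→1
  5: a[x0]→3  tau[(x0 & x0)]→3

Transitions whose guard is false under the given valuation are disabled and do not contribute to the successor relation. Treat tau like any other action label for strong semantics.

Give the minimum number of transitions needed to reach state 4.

BFS to 4:
  L0 = {0}
  L1 = {2,3}
  L2 = {4}
depth(4)=2, e.g. b·tau

Answer: 2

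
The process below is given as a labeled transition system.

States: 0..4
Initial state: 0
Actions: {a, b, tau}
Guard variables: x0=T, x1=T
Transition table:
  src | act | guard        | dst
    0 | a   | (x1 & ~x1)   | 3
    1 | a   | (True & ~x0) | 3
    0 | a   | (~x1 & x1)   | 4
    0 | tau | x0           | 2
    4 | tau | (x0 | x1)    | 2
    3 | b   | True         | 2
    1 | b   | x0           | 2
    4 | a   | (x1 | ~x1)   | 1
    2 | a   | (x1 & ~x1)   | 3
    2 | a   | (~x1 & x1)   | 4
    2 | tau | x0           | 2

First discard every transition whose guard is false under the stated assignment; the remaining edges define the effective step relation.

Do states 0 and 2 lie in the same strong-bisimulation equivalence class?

Answer: BISIMILAR

Working:
Refine partition for ~:
  π0 = {{0,1,2,3,4}}
  π1 = {{0,2},{1,3},{4}}
Fixed point at round 2; 3 class(es).
0∈{0,2}, 2∈{0,2}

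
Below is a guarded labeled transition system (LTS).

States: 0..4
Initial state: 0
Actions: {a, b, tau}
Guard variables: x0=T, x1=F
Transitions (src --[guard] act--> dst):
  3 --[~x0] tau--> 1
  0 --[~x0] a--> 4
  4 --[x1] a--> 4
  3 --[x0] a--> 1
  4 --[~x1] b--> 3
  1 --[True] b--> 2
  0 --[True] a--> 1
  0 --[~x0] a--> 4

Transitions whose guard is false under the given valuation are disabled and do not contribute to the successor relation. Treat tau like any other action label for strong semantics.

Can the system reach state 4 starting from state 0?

After dropping false guards: 4 live edges.
L0 = {0}
L1 = {1}  cumulative {0,1}
L2 = {2}  cumulative {0,1,2}
Reach set: {0,1,2}

Answer: UNREACHABLE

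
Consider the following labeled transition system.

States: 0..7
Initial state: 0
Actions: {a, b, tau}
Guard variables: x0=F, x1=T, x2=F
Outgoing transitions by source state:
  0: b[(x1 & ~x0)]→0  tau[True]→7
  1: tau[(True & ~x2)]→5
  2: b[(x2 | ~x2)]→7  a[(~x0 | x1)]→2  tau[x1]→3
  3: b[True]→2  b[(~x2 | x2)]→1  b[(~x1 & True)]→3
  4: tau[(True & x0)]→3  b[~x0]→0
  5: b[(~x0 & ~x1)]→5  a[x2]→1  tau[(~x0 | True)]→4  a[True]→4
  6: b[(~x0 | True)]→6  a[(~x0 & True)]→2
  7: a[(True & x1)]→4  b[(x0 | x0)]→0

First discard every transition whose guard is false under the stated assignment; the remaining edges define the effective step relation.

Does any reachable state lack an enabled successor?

Reach set: {0,4,7}
  0: b→0  tau→7  [deg 2]
  4: b→0  [deg 1]
  7: a→4  [deg 1]

Answer: DEADLOCK-FREE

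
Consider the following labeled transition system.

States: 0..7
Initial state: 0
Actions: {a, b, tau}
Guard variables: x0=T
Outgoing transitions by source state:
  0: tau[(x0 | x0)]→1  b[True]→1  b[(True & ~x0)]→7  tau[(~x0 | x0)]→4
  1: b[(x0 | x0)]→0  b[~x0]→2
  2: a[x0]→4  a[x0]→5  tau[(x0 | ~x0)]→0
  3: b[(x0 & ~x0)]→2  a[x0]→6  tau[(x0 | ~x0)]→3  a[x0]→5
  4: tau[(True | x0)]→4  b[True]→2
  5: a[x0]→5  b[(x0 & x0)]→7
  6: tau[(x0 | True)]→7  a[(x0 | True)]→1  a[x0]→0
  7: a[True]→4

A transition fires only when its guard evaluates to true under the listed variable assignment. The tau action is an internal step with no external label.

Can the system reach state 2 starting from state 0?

Answer: REACHABLE

Analysis:
Guard filter leaves 18 enabled edge(s).
L0 = {0}
L1 = {1,4}  now seen {0,1,4}
L2 = {2}  now seen {0,1,2,4}
L3 = {5}  now seen {0,1,2,4,5}
L4 = {7}  now seen {0,1,2,4,5,7}
Reach set: {0,1,2,4,5,7}
trace reaching 2: tau·b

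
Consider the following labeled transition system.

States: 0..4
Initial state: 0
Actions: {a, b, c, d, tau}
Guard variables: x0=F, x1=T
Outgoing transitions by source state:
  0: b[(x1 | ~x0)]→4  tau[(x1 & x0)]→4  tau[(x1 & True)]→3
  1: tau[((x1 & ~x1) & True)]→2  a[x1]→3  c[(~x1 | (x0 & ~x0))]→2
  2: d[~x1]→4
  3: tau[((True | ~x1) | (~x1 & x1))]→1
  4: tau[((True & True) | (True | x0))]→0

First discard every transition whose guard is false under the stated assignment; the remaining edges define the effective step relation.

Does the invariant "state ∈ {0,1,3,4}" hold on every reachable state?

Allowed set {0,1,3,4}
Reach set: {0,1,3,4}
  0: ok
  1: ok
  3: ok
  4: ok

Answer: INVARIANT HOLDS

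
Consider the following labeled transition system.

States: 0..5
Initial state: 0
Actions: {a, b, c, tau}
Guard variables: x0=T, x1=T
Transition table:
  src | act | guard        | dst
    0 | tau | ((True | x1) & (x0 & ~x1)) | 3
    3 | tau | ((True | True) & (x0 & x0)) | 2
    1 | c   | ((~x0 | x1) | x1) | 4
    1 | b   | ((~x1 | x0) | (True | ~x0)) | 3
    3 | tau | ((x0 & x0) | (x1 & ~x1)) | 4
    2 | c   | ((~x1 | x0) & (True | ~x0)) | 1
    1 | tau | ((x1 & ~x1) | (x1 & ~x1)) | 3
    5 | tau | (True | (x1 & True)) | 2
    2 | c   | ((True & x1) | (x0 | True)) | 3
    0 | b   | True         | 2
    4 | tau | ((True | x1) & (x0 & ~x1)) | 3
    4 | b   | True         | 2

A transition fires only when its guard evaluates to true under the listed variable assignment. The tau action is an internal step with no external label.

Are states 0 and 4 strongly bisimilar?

Refine partition for ~:
  P[0] = {{0,1,2,3,4,5}}
  P[1] = {{0,4},{1},{2},{3,5}}
  P[2] = {{0,4},{1},{2},{3},{5}}
stable after 3 split(s): 5 block(s)
0∈{0,4}, 4∈{0,4}

Answer: BISIMILAR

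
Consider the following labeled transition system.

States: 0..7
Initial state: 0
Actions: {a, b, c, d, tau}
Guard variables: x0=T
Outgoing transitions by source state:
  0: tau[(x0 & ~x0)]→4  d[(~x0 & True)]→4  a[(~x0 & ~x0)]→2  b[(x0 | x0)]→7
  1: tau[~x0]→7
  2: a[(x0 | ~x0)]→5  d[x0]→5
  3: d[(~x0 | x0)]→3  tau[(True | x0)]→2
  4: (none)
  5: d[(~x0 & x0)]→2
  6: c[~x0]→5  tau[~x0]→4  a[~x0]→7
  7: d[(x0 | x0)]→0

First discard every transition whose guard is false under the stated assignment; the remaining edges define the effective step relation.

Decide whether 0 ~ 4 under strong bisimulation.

Compute ~ classes (split until stable):
  π0 = {{0,1,2,3,4,5,6,7}}
  π1 = {{0},{1,4,5,6},{2},{3},{7}}
5 equivalence class(es) (converged in 2)
[0]={0}  [4]={1,4,5,6}

Answer: NOT BISIMILAR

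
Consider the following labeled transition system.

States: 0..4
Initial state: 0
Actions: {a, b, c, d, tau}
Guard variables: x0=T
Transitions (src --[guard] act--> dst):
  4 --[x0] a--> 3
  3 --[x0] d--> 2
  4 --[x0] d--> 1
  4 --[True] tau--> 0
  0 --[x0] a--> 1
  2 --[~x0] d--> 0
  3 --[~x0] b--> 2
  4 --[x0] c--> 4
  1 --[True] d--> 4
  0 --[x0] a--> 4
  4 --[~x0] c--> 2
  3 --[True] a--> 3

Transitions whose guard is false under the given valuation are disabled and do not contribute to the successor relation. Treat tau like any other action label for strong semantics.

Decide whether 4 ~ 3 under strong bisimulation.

Answer: NOT BISIMILAR

Trace:
Refine partition for ~:
  π0 = {{0,1,2,3,4}}
  π1 = {{0},{1},{2},{3},{4}}
5 equivalence class(es) (converged in 2)
[4]={4}  [3]={3}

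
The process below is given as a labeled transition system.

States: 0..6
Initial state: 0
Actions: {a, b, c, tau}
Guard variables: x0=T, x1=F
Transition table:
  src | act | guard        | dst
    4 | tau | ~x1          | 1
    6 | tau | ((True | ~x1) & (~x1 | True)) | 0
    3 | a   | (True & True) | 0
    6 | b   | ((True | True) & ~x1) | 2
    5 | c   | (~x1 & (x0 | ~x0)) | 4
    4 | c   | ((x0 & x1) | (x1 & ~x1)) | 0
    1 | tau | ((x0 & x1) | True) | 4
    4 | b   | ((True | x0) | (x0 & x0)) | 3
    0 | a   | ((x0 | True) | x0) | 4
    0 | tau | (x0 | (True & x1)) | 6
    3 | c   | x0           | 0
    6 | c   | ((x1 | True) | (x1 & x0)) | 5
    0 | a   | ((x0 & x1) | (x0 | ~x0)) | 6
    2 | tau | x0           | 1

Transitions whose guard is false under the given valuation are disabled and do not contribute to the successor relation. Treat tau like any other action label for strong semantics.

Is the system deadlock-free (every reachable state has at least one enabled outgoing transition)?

Answer: DEADLOCK-FREE

Analysis:
R = {0,1,2,3,4,5,6}
  0: a→4  a→6  tau→6  [3 out]
  1: tau→4  [1 out]
  2: tau→1  [1 out]
  3: a→0  c→0  [2 out]
  4: b→3  tau→1  [2 out]
  5: c→4  [1 out]
  6: b→2  c→5  tau→0  [3 out]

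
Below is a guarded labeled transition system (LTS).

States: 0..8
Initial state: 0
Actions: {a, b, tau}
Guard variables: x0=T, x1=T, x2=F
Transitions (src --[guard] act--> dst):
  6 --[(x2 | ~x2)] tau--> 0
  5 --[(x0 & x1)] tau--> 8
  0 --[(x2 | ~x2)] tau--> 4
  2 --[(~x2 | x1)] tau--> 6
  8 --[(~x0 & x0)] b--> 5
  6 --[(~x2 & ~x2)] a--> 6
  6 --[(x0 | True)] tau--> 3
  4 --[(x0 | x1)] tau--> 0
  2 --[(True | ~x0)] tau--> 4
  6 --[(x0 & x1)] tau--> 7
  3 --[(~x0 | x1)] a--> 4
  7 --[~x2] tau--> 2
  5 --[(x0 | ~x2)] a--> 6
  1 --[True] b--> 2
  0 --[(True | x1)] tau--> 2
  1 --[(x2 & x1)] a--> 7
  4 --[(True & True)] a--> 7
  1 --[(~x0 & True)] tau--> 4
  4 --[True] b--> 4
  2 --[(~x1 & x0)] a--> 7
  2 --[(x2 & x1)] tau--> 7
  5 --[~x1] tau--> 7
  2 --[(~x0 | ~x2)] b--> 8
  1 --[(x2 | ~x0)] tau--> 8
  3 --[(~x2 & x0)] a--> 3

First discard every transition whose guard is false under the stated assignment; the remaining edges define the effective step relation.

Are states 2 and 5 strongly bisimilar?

Answer: NOT BISIMILAR

Working:
Refine partition for ~:
  P[0] = {{0,1,2,3,4,5,6,7,8}}
  P[1] = {{0,7},{1},{2},{3},{4},{5,6},{8}}
  P[2] = {{0},{1},{2},{3},{4},{5},{6},{7},{8}}
9 equivalence class(es) (converged in 3)
[2]={2}  [5]={5}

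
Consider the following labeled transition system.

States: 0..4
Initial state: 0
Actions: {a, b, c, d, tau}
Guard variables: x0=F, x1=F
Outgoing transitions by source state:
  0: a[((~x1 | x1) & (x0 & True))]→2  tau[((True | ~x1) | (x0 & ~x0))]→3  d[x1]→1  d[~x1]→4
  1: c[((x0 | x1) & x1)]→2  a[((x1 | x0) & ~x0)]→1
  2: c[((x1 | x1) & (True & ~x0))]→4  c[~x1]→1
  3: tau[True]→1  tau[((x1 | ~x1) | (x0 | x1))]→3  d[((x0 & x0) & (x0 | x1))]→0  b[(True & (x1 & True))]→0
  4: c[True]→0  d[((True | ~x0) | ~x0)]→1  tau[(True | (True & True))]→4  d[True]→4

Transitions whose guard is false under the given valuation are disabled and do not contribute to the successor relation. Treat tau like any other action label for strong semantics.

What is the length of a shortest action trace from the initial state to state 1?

Answer: 2

Working:
Layered search for 1:
  depth 0: {0}
  depth 1: {3,4}
  depth 2: {1}
first hit 1 at d=2 via d·d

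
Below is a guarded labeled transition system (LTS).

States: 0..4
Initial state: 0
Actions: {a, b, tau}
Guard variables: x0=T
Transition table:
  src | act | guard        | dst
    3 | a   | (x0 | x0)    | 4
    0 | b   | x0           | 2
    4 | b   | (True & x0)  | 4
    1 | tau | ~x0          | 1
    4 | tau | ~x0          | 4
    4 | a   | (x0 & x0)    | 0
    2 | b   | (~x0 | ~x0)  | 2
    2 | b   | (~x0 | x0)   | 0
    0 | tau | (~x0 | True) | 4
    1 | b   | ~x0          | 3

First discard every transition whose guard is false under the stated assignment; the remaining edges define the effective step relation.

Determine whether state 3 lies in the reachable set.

Answer: UNREACHABLE

Working:
6 transition(s) survive guard evaluation.
Layer 0: {0}
Layer 1: {2,4}  cumulative {0,2,4}
R = {0,2,4}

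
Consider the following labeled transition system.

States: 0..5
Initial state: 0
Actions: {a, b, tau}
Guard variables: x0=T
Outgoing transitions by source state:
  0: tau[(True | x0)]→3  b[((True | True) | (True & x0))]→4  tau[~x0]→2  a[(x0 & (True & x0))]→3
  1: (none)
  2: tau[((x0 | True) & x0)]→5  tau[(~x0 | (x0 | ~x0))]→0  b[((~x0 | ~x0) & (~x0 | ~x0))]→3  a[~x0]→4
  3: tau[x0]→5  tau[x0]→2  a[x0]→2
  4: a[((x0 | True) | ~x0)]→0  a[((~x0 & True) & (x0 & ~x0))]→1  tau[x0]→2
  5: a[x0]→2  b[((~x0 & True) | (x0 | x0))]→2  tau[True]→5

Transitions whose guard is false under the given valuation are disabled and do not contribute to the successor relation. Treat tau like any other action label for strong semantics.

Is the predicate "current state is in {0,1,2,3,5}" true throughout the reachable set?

Safe = {0,1,2,3,5}
Reachable = {0,2,3,4,5}
  0: safe
  2: safe
  3: safe
  4: ✗ unsafe
  5: safe
counterexample path to 4: b

Answer: INVARIANT VIOLATED at state 4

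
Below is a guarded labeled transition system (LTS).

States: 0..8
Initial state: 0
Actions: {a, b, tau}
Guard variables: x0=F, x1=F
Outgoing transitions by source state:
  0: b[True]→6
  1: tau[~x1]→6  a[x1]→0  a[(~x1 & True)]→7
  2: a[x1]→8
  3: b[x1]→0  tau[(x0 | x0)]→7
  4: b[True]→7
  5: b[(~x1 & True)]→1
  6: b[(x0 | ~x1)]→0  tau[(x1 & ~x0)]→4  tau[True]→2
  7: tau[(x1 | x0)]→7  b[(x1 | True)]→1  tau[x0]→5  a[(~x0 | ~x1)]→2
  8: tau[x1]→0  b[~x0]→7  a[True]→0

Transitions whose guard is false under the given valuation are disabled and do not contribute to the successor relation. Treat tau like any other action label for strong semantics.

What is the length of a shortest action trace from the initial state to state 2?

Answer: 2

Trace:
Layered search for 2:
  Layer 0: {0}
  Layer 1: {6}
  Layer 2: {2}
depth(2)=2, e.g. b·tau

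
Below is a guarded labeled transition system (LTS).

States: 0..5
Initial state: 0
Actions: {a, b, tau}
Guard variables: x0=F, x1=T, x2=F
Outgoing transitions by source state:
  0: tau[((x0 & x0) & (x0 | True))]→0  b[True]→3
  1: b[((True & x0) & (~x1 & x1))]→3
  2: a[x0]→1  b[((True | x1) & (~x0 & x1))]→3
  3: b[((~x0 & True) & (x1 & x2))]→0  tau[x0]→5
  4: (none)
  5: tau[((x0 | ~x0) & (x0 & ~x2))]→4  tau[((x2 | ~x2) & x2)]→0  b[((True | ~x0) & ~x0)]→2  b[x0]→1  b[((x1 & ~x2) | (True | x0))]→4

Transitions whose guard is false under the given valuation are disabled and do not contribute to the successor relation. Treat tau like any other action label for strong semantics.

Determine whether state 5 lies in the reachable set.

4 transition(s) survive guard evaluation.
L0 = {0}
L1 = {3}  cumulative {0,3}
Reachable = {0,3}

Answer: UNREACHABLE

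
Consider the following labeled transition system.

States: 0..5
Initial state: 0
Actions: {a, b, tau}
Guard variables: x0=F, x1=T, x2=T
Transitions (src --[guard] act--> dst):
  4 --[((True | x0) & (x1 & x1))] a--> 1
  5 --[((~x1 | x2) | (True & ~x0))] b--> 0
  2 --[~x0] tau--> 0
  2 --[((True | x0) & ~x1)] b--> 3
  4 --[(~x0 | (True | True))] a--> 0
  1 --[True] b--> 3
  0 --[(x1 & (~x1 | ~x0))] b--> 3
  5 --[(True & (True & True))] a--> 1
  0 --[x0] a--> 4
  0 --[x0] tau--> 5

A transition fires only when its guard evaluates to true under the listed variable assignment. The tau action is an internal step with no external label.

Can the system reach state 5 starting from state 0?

Answer: UNREACHABLE

Trace:
Guard filter leaves 7 enabled edge(s).
Layer 0: {0}
Layer 1: {3}  cumulative {0,3}
R = {0,3}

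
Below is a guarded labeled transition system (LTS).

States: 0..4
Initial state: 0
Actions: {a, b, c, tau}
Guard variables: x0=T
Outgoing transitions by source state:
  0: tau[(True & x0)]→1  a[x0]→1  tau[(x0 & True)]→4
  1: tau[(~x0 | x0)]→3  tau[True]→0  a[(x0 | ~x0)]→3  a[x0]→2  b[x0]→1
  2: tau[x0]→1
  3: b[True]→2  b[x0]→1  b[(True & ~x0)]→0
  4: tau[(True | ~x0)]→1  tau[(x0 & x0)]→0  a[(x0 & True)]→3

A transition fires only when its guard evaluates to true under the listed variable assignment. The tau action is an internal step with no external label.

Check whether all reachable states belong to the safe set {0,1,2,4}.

Answer: INVARIANT VIOLATED at state 3

Analysis:
Inv-set: {0,1,2,4}
R = {0,1,2,3,4}
  0: safe
  1: safe
  2: safe
  3: VIOLATES
  4: safe
witness against invariant: tau·tau → 3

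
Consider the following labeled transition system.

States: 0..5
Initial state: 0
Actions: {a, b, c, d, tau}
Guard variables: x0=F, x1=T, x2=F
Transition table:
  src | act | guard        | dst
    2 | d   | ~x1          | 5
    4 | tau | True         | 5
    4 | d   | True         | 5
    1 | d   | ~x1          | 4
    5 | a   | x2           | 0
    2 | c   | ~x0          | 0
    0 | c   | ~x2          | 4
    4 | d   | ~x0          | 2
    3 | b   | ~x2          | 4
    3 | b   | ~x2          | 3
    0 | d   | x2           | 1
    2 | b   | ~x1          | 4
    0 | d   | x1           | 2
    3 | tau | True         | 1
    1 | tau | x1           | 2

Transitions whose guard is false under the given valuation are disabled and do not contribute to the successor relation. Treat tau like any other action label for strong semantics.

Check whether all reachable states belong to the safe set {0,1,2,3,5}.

Answer: INVARIANT VIOLATED at state 4

Analysis:
Safe = {0,1,2,3,5}
Reach set: {0,2,4,5}
  0: ✓
  2: ✓
  4: VIOLATES
  5: ✓
counterexample path to 4: c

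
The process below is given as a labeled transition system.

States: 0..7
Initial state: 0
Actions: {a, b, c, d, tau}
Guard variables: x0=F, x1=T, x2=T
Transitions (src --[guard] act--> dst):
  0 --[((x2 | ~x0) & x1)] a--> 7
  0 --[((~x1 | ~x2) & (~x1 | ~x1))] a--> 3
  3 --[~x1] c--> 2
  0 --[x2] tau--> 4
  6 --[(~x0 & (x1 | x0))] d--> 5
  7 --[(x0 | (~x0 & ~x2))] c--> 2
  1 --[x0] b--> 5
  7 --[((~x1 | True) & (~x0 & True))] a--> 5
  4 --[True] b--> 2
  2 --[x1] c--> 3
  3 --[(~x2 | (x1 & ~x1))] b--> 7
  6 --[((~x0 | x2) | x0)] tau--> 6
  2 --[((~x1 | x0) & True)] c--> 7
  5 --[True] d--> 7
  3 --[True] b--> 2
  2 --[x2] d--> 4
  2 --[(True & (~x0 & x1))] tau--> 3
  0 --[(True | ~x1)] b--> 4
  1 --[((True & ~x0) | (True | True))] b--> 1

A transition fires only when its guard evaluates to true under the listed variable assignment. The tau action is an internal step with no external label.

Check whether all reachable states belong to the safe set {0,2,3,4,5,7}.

Answer: INVARIANT HOLDS

Working:
Safe = {0,2,3,4,5,7}
Reachable = {0,2,3,4,5,7}
  0: ok
  2: ok
  3: ok
  4: ok
  5: ok
  7: ok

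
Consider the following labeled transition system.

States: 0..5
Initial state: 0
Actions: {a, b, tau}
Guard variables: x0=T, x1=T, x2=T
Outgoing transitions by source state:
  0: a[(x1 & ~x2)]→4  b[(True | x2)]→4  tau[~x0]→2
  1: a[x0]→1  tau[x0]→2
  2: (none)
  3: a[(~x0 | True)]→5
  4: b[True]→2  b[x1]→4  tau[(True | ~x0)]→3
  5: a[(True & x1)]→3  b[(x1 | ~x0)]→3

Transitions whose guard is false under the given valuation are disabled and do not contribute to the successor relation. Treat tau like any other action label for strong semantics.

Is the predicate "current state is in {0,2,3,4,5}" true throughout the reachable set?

Answer: INVARIANT HOLDS

Trace:
Allowed set {0,2,3,4,5}
Reachable = {0,2,3,4,5}
  0: safe
  2: safe
  3: safe
  4: safe
  5: safe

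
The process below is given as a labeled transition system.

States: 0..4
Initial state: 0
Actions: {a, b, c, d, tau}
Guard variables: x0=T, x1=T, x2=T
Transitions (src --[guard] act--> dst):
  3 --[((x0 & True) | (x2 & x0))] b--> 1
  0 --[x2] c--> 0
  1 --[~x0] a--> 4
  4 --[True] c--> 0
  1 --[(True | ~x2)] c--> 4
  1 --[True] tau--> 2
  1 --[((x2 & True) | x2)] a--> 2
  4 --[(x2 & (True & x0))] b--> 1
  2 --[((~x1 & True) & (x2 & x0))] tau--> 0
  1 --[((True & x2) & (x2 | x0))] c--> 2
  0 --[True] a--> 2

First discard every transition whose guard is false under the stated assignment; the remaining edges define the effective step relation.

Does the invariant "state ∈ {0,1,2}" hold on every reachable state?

Inv-set: {0,1,2}
Reach set: {0,2}
  0: ok
  2: ok

Answer: INVARIANT HOLDS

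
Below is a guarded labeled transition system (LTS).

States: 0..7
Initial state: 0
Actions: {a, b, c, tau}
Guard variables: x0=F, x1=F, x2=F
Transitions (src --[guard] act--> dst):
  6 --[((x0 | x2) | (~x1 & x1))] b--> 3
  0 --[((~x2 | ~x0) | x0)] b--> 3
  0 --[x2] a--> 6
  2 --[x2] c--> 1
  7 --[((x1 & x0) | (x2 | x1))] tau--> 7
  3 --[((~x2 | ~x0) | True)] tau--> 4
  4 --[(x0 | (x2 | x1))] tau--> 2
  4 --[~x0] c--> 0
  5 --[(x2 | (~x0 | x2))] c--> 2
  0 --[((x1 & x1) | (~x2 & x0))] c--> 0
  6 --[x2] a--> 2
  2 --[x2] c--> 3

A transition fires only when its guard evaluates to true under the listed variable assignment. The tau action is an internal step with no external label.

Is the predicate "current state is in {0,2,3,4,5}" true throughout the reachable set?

Allowed set {0,2,3,4,5}
Reachable = {0,3,4}
  0: safe
  3: safe
  4: safe

Answer: INVARIANT HOLDS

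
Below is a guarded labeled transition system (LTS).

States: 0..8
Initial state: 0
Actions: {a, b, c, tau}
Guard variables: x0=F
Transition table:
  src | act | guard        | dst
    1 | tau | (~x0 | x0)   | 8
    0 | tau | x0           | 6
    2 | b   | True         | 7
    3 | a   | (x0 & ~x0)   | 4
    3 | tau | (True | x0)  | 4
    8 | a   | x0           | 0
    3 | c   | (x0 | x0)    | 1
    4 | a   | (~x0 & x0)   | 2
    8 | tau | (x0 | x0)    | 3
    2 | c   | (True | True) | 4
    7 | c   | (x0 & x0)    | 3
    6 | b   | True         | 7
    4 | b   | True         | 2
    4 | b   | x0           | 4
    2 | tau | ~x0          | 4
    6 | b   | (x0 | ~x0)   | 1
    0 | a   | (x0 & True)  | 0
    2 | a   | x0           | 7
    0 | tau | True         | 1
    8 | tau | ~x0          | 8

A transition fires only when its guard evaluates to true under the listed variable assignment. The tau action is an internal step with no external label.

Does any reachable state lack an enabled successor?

Answer: DEADLOCK-FREE

Trace:
Reachable = {0,1,8}
  0: tau→1  [1 exit(s)]
  1: tau→8  [1 exit(s)]
  8: tau→8  [1 exit(s)]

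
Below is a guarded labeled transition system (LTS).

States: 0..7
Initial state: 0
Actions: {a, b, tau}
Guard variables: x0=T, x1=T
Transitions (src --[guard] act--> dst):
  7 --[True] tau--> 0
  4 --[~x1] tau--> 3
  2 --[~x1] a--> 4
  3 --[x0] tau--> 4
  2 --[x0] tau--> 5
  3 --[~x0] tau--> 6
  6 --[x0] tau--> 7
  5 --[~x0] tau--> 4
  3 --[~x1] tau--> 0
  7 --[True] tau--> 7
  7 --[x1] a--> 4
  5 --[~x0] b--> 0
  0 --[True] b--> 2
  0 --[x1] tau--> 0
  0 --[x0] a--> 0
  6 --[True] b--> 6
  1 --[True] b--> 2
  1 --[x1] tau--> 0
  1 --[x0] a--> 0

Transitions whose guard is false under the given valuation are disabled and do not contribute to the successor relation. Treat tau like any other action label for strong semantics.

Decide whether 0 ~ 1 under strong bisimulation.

Compute ~ classes (split until stable):
  π0 = {{0,1,2,3,4,5,6,7}}
  π1 = {{0,1},{2,3},{4,5},{6},{7}}
stable after 2 split(s): 5 block(s)
[0]={0,1}  [1]={0,1}

Answer: BISIMILAR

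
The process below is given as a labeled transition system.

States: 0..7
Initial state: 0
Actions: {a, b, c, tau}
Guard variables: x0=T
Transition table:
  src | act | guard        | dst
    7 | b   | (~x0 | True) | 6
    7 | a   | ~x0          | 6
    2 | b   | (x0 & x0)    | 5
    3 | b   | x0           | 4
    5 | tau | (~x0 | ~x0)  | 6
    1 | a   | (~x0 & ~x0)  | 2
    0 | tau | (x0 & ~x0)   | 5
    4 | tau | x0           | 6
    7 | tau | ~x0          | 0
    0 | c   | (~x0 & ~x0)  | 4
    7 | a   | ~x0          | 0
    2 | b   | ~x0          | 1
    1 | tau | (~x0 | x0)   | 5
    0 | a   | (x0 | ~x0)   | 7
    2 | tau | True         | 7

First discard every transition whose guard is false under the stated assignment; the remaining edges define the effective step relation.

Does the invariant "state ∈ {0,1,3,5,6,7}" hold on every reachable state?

Answer: INVARIANT HOLDS

Analysis:
Inv-set: {0,1,3,5,6,7}
Reachable = {0,6,7}
  0: safe
  6: safe
  7: safe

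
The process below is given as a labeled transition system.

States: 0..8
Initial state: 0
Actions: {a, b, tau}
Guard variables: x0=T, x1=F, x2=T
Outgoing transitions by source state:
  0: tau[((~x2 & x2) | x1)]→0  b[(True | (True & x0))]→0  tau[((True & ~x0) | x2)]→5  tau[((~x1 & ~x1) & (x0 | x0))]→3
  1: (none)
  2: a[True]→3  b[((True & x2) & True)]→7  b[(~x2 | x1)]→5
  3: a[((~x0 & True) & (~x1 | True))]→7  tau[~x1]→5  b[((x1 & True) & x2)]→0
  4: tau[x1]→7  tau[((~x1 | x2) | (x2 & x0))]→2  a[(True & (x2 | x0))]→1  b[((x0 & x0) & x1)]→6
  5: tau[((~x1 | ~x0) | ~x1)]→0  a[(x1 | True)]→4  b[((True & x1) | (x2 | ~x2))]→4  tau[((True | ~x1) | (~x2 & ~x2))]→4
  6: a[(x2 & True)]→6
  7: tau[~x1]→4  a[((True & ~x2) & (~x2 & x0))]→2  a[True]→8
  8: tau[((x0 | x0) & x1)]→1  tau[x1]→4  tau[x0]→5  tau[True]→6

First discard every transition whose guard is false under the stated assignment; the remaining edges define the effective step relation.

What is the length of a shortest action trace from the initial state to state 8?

Answer: 5

Analysis:
Layered search for 8:
  L0 = {0}
  L1 = {3,5}
  L2 = {4}
  L3 = {1,2}
  L4 = {7}
  L5 = {8}
first hit 8 at d=5 via tau·a·tau·b·a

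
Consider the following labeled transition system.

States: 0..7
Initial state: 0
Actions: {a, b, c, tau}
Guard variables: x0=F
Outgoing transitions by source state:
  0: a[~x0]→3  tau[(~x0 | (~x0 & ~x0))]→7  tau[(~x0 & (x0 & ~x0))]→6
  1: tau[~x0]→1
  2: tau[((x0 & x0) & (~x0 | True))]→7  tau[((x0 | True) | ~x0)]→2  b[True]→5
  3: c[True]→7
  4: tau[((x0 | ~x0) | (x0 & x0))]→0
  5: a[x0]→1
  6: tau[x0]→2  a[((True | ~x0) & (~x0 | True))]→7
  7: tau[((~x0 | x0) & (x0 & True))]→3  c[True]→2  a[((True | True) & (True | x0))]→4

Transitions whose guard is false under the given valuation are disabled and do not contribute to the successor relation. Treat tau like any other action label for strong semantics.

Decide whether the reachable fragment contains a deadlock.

Answer: DEADLOCK at state 5

Trace:
Reachable = {0,2,3,4,5,7}
  0: a→3  tau→7  [deg 2]
  2: b→5  tau→2  [deg 2]
  3: c→7  [deg 1]
  4: tau→0  [deg 1]
  5: ∅  [deadlock]
  7: a→4  c→2  [deg 2]
witness 5: tau·c·b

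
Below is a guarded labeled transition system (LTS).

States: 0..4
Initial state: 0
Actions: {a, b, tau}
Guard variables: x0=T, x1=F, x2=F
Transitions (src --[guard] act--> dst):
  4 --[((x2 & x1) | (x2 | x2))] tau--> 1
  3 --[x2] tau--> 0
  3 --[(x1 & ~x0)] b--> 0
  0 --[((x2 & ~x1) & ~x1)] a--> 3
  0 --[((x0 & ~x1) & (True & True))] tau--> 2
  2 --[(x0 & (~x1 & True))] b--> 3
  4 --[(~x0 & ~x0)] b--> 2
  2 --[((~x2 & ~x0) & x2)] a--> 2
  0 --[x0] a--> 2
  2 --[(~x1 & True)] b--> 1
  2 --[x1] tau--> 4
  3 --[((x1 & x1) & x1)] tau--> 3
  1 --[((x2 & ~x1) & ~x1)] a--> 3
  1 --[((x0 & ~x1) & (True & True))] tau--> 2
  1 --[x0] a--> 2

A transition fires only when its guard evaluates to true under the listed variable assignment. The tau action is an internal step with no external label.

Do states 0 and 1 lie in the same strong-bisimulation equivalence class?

Refine partition for ~:
  round 0: {{0,1,2,3,4}}
  round 1: {{0,1},{2},{3,4}}
stable after 2 split(s): 3 block(s)
0∈{0,1}, 1∈{0,1}

Answer: BISIMILAR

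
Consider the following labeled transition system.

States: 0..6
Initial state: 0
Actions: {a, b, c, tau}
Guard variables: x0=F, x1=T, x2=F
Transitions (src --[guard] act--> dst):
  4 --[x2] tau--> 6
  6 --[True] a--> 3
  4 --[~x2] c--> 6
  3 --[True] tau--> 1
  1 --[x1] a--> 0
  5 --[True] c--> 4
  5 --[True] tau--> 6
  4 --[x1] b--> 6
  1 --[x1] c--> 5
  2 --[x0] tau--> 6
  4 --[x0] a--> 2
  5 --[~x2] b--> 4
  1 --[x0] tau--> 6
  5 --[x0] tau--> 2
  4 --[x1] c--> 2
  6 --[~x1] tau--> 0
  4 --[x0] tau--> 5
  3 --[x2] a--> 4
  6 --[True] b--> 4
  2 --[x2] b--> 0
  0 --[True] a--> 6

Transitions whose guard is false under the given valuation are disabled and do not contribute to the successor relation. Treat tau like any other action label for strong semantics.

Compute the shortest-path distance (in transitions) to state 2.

Answer: 3

Trace:
BFS to 2:
  L0 = {0}
  L1 = {6}
  L2 = {3,4}
  L3 = {1,2}
depth(2)=3, e.g. a·b·c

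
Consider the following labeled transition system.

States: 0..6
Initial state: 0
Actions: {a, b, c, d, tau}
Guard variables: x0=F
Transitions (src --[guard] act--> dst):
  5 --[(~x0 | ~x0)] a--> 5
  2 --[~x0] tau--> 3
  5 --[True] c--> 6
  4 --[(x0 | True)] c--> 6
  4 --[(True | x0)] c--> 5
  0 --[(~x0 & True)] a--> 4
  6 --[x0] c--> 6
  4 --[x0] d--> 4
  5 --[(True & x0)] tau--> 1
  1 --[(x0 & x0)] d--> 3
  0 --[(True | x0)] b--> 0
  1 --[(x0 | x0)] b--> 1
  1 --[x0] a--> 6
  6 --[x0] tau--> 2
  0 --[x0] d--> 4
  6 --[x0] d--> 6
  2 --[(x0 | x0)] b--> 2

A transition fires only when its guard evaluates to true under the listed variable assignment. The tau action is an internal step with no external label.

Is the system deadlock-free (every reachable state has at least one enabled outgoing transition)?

Reachable = {0,4,5,6}
  0: a→4  b→0  [deg 2]
  4: c→5  c→6  [deg 2]
  5: a→5  c→6  [deg 2]
  6: ∅  [STUCK]
Path to 6: a·c

Answer: DEADLOCK at state 6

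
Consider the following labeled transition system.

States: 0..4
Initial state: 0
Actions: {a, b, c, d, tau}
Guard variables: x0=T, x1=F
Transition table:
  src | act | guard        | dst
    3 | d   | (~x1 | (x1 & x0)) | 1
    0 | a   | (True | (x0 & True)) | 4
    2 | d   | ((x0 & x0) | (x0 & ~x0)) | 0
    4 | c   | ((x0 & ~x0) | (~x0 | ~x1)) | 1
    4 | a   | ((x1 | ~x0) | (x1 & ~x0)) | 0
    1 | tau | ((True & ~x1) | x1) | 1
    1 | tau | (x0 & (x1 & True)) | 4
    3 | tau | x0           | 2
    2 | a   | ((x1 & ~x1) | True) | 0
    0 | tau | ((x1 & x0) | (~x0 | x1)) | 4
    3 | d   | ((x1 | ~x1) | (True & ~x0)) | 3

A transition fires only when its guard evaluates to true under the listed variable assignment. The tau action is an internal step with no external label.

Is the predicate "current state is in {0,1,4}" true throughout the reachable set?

Inv-set: {0,1,4}
Reach set: {0,1,4}
  0: safe
  1: safe
  4: safe

Answer: INVARIANT HOLDS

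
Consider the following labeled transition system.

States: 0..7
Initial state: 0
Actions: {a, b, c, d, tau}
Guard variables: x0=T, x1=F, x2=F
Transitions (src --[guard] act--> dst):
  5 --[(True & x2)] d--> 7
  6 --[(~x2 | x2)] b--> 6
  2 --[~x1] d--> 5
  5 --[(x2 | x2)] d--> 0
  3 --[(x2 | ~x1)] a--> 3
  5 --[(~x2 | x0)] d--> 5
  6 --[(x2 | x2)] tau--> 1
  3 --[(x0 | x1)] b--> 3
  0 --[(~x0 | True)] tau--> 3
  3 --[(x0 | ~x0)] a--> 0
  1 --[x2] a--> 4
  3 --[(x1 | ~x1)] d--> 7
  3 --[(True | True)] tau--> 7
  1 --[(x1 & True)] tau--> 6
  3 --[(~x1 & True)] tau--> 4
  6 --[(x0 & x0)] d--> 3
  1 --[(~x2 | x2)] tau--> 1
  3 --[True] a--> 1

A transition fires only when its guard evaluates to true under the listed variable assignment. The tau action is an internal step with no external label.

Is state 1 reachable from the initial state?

Answer: REACHABLE

Analysis:
After dropping false guards: 13 live edges.
depth 0: {0}
depth 1: {3}  total {0,3}
depth 2: {1,4,7}  total {0,1,3,4,7}
R = {0,1,3,4,7}
trace reaching 1: tau·a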